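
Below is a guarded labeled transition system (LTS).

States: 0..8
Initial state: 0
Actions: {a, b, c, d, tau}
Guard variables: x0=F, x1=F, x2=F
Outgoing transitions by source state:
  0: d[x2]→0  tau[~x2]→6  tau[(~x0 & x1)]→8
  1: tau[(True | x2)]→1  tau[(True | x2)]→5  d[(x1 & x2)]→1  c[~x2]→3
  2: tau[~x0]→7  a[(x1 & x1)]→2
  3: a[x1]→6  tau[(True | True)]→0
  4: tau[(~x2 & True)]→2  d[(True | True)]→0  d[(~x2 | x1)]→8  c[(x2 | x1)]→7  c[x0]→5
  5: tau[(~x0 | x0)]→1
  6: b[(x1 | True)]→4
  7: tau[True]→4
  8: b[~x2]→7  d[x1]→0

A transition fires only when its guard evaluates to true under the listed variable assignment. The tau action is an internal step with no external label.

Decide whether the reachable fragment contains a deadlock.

Answer: DEADLOCK-FREE

Working:
Reach set: {0,2,4,6,7,8}
  0: tau→6  [1 out]
  2: tau→7  [1 out]
  4: d→0  d→8  tau→2  [3 out]
  6: b→4  [1 out]
  7: tau→4  [1 out]
  8: b→7  [1 out]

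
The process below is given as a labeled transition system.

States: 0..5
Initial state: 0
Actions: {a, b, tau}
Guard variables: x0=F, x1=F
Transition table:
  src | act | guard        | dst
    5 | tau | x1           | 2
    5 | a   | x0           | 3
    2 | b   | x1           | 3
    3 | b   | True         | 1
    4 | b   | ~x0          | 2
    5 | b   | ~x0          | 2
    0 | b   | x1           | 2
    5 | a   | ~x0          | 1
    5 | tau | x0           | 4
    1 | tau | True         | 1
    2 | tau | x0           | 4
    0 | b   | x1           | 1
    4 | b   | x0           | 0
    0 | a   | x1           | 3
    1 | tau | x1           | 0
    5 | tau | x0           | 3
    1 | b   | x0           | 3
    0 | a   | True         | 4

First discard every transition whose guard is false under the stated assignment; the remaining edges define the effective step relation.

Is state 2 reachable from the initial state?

Guard filter leaves 6 enabled edge(s).
L0 = {0}
L1 = {4}  cumulative {0,4}
L2 = {2}  cumulative {0,2,4}
R = {0,2,4}
Path to 2: a·b

Answer: REACHABLE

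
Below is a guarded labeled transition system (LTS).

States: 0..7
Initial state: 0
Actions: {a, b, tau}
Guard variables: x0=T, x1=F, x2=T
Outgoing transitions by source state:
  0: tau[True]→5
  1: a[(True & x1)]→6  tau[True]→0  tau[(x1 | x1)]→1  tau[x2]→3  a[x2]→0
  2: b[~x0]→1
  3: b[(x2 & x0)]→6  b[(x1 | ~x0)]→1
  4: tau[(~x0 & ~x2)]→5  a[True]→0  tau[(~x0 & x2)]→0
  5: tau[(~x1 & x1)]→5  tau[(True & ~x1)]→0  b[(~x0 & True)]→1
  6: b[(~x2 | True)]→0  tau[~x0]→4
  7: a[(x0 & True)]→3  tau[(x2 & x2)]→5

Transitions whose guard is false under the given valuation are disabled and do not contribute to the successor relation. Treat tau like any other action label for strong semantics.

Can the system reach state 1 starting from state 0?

Answer: UNREACHABLE

Trace:
After dropping false guards: 10 live edges.
depth 0: {0}
depth 1: {5}  total {0,5}
R = {0,5}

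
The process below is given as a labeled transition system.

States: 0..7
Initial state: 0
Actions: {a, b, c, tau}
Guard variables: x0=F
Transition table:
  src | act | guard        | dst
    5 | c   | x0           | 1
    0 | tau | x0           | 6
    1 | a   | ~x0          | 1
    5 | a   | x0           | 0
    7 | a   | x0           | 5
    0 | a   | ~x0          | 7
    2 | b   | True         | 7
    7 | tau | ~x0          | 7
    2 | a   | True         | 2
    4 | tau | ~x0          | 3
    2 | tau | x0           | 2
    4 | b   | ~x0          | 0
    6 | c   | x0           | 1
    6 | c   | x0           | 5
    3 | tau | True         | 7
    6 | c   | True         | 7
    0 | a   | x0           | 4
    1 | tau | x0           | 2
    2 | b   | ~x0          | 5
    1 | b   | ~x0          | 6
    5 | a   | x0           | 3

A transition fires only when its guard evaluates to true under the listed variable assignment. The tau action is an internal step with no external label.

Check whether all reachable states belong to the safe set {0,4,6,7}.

Safe = {0,4,6,7}
Reach set: {0,7}
  0: ok
  7: ok

Answer: INVARIANT HOLDS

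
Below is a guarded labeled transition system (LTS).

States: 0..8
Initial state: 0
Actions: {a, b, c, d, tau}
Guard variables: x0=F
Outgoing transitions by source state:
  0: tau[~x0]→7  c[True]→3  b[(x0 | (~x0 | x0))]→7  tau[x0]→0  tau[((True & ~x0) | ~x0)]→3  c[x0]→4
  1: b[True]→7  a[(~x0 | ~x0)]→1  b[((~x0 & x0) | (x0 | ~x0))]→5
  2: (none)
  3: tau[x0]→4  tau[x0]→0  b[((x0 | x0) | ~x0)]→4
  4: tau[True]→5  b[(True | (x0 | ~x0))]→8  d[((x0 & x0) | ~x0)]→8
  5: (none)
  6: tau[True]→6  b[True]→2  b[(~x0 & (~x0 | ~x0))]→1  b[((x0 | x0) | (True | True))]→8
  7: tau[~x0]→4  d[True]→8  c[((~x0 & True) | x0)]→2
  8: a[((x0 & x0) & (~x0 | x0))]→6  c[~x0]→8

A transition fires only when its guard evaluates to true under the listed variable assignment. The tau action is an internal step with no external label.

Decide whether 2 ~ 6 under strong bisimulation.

Refine partition for ~:
  P[0] = {{0,1,2,3,4,5,6,7,8}}
  P[1] = {{0},{1},{2,5},{3},{4},{6},{7},{8}}
stable after 2 split(s): 8 block(s)
[2]={2,5}  [6]={6}

Answer: NOT BISIMILAR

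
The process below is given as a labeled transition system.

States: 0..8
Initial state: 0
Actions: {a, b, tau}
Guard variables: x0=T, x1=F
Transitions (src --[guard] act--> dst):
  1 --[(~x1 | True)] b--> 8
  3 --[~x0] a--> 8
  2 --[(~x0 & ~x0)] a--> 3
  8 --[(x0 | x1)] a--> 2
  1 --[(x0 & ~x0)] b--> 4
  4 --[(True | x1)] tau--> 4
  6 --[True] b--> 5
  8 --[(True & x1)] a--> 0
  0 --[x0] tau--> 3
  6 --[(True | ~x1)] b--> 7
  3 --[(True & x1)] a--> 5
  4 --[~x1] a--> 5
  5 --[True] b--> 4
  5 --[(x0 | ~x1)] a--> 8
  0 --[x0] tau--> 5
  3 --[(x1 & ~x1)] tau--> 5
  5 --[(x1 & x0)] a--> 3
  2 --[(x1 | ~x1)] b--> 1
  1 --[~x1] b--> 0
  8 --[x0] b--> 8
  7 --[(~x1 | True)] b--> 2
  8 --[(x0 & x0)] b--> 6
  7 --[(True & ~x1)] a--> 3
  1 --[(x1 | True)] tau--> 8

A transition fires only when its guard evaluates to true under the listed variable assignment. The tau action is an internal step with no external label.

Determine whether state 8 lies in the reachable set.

After dropping false guards: 17 live edges.
L0 = {0}
L1 = {3,5}  cumulative {0,3,5}
L2 = {4,8}  cumulative {0,3,4,5,8}
L3 = {2,6}  cumulative {0,2,3,4,5,6,8}
L4 = {1,7}  cumulative {0,1,2,3,4,5,6,7,8}
R = {0,1,2,3,4,5,6,7,8}
Path to 8: tau·a

Answer: REACHABLE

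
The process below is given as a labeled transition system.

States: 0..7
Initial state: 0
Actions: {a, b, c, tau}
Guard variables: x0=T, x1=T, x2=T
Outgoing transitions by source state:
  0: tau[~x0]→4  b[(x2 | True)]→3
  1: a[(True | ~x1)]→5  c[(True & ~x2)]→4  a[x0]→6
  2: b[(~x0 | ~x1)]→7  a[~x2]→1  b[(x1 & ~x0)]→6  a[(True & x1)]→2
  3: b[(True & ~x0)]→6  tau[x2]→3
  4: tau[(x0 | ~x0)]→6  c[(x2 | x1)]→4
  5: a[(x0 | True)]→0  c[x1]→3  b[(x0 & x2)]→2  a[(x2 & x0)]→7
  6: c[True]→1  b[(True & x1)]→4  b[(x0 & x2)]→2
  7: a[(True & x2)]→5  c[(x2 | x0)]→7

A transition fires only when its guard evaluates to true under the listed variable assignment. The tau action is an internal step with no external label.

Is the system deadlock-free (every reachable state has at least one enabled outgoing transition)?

Reachable = {0,3}
  0: b→3  [deg 1]
  3: tau→3  [deg 1]

Answer: DEADLOCK-FREE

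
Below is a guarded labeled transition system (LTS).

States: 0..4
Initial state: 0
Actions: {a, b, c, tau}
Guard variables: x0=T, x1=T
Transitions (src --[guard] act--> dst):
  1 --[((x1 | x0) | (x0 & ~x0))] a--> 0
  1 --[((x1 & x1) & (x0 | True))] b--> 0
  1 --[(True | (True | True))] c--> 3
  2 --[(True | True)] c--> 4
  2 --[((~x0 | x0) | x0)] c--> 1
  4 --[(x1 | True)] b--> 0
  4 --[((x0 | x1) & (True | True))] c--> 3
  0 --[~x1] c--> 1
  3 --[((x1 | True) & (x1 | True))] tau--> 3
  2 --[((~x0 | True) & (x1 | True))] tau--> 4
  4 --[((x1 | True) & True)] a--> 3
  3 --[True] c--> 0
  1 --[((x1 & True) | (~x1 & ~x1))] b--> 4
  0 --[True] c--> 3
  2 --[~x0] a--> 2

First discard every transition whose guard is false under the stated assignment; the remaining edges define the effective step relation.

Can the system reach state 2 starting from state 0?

Answer: UNREACHABLE

Analysis:
After dropping false guards: 13 live edges.
L0 = {0}
L1 = {3}  now seen {0,3}
Reachable = {0,3}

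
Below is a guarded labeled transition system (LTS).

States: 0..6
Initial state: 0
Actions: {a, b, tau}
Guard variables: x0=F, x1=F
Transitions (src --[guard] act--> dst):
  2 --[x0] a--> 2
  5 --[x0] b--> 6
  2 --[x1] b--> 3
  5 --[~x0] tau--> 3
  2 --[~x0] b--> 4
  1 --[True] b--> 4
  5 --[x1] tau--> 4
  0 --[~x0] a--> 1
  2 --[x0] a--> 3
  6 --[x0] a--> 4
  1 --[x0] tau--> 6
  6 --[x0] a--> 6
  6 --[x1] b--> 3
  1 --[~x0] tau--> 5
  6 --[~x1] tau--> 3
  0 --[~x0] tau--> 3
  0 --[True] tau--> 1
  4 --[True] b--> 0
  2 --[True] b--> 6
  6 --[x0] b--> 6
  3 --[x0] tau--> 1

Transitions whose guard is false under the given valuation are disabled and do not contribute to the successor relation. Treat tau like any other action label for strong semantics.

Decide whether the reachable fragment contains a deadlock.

Answer: DEADLOCK at state 3

Analysis:
R = {0,1,3,4,5}
  0: a→1  tau→1  tau→3  [3 out]
  1: b→4  tau→5  [2 out]
  3: ∅  [deadlock]
  4: b→0  [1 out]
  5: tau→3  [1 out]
trace reaching 3: tau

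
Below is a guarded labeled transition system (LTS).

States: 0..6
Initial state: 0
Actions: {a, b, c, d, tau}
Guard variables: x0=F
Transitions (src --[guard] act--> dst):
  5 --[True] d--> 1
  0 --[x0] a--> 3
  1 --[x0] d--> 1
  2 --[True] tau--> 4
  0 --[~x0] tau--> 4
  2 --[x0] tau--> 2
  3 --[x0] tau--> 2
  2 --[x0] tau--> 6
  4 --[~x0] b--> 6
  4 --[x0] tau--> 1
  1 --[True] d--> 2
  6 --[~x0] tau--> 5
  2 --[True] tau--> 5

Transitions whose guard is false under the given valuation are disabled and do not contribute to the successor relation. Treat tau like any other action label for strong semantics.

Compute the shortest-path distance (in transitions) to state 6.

Answer: 2

Analysis:
BFS to 6:
  Layer 0: {0}
  Layer 1: {4}
  Layer 2: {6}
6 enters at depth 2; path tau·b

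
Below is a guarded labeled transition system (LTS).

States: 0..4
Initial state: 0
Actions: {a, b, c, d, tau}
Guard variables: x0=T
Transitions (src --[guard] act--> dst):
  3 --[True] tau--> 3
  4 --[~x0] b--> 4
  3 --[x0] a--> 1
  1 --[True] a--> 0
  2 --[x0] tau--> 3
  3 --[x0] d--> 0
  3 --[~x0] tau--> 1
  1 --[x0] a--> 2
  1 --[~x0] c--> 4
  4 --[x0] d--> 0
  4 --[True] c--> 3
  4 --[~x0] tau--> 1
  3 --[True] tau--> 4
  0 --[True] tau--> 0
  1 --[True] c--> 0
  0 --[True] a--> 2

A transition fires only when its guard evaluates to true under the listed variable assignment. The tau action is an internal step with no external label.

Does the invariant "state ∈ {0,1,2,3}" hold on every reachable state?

Safe = {0,1,2,3}
R = {0,1,2,3,4}
  0: ✓
  1: ✓
  2: ✓
  3: ✓
  4: outside
counterexample path to 4: a·tau·tau

Answer: INVARIANT VIOLATED at state 4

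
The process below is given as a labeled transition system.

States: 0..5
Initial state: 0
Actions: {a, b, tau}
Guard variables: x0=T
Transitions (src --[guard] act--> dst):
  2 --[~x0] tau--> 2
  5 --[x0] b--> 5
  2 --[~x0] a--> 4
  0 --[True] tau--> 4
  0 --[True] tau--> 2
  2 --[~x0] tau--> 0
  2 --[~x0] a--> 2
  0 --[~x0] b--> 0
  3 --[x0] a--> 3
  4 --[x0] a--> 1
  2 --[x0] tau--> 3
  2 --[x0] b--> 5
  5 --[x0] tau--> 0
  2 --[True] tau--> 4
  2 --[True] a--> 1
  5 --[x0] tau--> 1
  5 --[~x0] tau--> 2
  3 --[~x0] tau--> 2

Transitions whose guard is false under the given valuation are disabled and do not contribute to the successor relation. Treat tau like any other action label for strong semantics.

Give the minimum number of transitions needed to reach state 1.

Breadth-first toward 1:
  Layer 0: {0}
  Layer 1: {2,4}
  Layer 2: {1,3,5}
depth(1)=2, e.g. tau·a

Answer: 2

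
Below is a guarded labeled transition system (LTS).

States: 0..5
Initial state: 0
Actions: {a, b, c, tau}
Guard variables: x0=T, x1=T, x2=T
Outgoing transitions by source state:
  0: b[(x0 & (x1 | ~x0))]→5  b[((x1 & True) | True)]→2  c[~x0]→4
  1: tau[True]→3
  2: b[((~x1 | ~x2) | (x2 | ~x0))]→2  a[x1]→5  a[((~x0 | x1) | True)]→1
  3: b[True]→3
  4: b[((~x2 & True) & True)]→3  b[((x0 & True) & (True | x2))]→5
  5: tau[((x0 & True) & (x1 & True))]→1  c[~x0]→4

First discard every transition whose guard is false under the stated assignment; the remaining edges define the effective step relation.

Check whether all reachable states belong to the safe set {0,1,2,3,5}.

Allowed set {0,1,2,3,5}
Reachable = {0,1,2,3,5}
  0: safe
  1: safe
  2: safe
  3: safe
  5: safe

Answer: INVARIANT HOLDS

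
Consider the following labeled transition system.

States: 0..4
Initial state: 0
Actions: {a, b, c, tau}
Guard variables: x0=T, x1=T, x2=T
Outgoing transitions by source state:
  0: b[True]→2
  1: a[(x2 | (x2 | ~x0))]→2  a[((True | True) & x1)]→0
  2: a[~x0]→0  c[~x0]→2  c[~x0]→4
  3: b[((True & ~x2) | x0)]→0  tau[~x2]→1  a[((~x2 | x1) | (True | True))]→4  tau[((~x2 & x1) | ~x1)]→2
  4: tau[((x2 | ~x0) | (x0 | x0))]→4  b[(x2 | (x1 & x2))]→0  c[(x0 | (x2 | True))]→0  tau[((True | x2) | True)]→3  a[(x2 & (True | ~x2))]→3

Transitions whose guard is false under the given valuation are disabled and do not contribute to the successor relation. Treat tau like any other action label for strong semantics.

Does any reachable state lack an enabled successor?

Answer: DEADLOCK at state 2

Working:
Reachable = {0,2}
  0: b→2  [deg 1]
  2: ∅  [STUCK]
trace reaching 2: b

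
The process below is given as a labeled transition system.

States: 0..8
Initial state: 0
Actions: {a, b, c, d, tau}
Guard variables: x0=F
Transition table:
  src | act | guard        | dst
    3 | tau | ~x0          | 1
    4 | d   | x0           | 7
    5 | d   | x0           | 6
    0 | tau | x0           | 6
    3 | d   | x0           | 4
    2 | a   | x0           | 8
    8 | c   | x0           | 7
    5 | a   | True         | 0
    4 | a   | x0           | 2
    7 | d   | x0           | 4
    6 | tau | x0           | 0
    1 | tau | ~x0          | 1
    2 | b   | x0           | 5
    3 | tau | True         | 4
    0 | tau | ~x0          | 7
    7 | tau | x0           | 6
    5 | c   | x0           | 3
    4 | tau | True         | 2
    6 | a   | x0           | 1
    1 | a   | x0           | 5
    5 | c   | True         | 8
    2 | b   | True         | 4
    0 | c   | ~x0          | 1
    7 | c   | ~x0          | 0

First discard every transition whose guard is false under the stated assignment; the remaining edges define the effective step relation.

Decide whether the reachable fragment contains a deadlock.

Answer: DEADLOCK-FREE

Analysis:
Reachable = {0,1,7}
  0: c→1  tau→7  [deg 2]
  1: tau→1  [deg 1]
  7: c→0  [deg 1]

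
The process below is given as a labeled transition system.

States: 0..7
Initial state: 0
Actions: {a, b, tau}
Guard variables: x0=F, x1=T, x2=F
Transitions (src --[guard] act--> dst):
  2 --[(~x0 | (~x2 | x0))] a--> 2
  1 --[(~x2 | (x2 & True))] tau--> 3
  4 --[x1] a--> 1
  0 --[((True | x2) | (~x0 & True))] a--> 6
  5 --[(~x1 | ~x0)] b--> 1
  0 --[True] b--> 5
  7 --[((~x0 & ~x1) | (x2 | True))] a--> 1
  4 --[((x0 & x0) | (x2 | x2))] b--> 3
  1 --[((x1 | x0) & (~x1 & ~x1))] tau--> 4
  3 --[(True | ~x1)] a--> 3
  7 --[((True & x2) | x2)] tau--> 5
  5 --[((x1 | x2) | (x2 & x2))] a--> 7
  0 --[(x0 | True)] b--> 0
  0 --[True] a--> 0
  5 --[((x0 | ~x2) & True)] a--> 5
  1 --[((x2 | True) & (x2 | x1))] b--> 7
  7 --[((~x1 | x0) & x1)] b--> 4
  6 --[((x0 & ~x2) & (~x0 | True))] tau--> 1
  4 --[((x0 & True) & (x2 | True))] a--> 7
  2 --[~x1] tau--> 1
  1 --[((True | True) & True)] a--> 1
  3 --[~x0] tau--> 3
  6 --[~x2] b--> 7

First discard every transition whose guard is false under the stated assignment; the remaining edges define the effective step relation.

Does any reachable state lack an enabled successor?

R = {0,1,3,5,6,7}
  0: a→0  a→6  b→0  b→5  [deg 4]
  1: a→1  b→7  tau→3  [deg 3]
  3: a→3  tau→3  [deg 2]
  5: a→5  a→7  b→1  [deg 3]
  6: b→7  [deg 1]
  7: a→1  [deg 1]

Answer: DEADLOCK-FREE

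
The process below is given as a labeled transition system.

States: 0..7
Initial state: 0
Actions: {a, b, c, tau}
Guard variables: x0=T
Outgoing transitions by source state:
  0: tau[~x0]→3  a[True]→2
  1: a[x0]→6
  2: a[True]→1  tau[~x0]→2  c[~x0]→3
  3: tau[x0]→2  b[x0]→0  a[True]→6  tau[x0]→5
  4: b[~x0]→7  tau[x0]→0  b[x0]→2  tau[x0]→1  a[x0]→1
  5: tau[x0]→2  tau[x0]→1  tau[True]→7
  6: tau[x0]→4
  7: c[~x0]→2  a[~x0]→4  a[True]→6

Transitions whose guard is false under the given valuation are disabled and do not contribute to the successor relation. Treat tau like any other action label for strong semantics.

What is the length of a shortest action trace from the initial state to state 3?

BFS to 3:
  Layer 0: {0}
  Layer 1: {2}
  Layer 2: {1}
  Layer 3: {6}
  Layer 4: {4}
3 never appears.

Answer: UNREACHABLE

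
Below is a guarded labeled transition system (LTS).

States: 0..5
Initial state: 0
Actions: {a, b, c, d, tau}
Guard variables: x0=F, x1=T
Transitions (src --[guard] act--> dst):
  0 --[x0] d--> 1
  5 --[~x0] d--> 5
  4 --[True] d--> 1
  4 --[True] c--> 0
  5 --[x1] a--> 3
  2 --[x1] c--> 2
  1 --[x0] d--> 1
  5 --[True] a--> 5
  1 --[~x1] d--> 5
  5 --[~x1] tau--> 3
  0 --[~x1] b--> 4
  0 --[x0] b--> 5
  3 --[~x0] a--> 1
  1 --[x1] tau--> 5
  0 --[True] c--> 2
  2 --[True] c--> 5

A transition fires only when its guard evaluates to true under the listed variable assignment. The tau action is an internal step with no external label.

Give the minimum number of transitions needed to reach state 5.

Layered search for 5:
  Layer 0: {0}
  Layer 1: {2}
  Layer 2: {5}
first hit 5 at d=2 via c·c

Answer: 2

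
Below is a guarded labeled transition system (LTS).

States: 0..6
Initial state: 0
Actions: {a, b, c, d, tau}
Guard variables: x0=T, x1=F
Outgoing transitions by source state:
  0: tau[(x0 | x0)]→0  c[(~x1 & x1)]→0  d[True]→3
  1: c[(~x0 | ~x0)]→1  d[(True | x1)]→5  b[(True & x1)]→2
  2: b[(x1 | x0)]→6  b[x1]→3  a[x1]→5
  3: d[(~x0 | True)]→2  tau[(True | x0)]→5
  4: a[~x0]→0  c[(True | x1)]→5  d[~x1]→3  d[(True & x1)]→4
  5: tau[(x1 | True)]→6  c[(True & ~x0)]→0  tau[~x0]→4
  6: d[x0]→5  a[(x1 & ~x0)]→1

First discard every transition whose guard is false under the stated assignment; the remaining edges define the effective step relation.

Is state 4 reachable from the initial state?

10 transition(s) survive guard evaluation.
depth 0: {0}
depth 1: {3}  cumulative {0,3}
depth 2: {2,5}  cumulative {0,2,3,5}
depth 3: {6}  cumulative {0,2,3,5,6}
Reach set: {0,2,3,5,6}

Answer: UNREACHABLE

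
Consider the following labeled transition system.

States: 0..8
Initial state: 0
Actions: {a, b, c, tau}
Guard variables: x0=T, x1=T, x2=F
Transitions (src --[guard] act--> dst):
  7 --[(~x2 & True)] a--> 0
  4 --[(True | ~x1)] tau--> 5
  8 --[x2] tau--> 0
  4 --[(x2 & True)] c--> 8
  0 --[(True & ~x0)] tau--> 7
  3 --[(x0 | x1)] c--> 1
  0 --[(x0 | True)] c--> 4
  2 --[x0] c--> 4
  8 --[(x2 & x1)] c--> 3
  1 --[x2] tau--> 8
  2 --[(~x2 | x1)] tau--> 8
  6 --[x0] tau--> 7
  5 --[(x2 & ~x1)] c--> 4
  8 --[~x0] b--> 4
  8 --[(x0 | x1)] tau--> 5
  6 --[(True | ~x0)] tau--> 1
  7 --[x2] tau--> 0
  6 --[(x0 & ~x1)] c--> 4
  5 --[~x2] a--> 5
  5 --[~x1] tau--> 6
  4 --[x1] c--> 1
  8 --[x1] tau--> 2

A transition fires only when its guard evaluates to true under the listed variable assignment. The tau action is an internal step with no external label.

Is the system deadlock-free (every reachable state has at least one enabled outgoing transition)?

R = {0,1,4,5}
  0: c→4  [deg 1]
  1: ∅  [STUCK]
  4: c→1  tau→5  [deg 2]
  5: a→5  [deg 1]
Path to 1: c·c

Answer: DEADLOCK at state 1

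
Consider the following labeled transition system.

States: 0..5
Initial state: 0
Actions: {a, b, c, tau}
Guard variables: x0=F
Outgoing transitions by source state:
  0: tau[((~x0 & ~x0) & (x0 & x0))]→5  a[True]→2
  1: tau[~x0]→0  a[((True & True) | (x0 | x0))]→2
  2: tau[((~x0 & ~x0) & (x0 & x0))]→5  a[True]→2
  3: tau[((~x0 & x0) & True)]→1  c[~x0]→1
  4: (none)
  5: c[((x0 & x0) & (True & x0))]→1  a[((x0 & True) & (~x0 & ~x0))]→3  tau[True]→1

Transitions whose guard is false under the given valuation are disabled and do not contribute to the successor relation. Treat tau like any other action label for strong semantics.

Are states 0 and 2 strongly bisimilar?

Bisimulation quotient by refinement:
  round 0: {{0,1,2,3,4,5}}
  round 1: {{0,2},{1},{3},{4},{5}}
Fixed point at round 2; 5 class(es).
[0]={0,2}  [2]={0,2}

Answer: BISIMILAR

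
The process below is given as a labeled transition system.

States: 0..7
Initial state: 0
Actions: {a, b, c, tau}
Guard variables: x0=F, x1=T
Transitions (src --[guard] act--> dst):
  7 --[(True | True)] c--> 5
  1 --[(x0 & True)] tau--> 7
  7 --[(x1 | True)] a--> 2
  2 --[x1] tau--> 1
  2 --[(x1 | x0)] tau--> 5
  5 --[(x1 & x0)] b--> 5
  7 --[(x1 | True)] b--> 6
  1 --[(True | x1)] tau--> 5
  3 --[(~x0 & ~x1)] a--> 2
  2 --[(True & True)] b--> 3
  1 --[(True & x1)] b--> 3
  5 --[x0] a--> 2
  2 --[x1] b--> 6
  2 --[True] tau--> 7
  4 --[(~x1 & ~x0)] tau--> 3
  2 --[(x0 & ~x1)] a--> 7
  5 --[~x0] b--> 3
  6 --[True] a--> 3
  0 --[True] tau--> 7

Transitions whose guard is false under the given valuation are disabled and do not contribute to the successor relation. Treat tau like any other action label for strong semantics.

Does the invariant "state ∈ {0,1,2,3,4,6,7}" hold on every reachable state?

Answer: INVARIANT VIOLATED at state 5

Working:
Safe = {0,1,2,3,4,6,7}
Reach set: {0,1,2,3,5,6,7}
  0: ok
  1: ok
  2: ok
  3: ok
  5: VIOLATES
  6: ok
  7: ok
reach 5 via tau·c — violates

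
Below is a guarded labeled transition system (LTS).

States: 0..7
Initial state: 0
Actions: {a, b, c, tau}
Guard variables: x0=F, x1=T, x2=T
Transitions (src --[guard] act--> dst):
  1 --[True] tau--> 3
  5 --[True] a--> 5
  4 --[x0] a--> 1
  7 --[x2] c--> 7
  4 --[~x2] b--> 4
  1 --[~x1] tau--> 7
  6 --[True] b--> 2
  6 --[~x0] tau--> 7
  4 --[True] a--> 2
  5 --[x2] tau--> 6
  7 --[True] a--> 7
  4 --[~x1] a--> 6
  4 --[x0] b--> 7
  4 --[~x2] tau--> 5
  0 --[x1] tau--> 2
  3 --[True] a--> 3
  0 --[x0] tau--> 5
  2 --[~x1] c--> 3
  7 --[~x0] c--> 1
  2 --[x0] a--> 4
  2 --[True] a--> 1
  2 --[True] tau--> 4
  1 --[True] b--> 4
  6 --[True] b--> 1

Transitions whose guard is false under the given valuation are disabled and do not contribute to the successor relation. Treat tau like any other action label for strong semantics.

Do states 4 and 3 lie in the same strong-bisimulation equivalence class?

Compute ~ classes (split until stable):
  P[0] = {{0,1,2,3,4,5,6,7}}
  P[1] = {{0},{1,6},{2,5},{3,4},{7}}
  P[2] = {{0},{1},{2},{3},{4},{5},{6},{7}}
stable after 3 split(s): 8 block(s)
4∈{4}, 3∈{3}

Answer: NOT BISIMILAR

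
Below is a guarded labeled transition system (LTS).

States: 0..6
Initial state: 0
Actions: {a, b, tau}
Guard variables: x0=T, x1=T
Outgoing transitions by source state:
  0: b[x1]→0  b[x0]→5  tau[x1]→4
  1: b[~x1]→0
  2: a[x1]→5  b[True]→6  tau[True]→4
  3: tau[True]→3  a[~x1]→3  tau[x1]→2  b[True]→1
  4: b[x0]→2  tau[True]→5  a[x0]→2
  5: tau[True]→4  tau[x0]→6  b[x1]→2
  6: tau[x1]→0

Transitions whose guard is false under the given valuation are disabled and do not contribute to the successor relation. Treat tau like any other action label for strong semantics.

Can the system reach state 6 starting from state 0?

Answer: REACHABLE

Trace:
Guard filter leaves 16 enabled edge(s).
L0 = {0}
L1 = {4,5}  cumulative {0,4,5}
L2 = {2,6}  cumulative {0,2,4,5,6}
R = {0,2,4,5,6}
Path to 6: b·tau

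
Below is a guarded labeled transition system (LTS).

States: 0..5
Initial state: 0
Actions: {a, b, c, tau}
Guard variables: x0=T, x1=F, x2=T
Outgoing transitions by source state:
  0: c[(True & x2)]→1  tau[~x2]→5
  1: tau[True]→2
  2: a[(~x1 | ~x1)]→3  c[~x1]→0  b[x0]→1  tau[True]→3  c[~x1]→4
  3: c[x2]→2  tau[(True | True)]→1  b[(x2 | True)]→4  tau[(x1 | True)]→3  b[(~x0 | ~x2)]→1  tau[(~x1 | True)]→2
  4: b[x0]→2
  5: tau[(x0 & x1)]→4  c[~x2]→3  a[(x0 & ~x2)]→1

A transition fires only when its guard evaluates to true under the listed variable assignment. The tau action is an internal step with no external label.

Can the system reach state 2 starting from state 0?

After dropping false guards: 13 live edges.
depth 0: {0}
depth 1: {1}  now seen {0,1}
depth 2: {2}  now seen {0,1,2}
depth 3: {3,4}  now seen {0,1,2,3,4}
Reachable = {0,1,2,3,4}
witness 2: c·tau

Answer: REACHABLE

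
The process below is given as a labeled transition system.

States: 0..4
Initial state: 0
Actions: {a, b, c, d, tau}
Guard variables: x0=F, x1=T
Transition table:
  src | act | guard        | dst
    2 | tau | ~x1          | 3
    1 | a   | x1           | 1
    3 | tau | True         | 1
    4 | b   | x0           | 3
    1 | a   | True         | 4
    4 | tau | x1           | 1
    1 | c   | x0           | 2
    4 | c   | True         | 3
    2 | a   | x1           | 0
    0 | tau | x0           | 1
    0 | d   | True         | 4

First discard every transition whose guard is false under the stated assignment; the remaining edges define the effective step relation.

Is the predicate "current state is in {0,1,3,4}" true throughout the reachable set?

Answer: INVARIANT HOLDS

Working:
Inv-set: {0,1,3,4}
Reachable = {0,1,3,4}
  0: safe
  1: safe
  3: safe
  4: safe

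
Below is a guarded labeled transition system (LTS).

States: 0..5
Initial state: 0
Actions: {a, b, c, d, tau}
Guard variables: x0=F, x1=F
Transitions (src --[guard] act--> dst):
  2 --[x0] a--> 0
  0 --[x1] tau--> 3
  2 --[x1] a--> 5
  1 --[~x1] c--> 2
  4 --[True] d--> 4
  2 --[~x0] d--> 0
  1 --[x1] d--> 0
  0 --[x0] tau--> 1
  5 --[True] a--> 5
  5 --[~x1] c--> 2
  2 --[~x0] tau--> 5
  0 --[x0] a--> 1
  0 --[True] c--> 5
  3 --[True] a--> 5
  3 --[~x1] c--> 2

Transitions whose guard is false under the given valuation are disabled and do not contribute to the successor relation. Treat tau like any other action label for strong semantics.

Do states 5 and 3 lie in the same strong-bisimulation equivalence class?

Refine partition for ~:
  π0 = {{0,1,2,3,4,5}}
  π1 = {{0,1},{2},{3,5},{4}}
  π2 = {{0},{1},{2},{3,5},{4}}
Fixed point at round 3; 5 class(es).
[5]={3,5}  [3]={3,5}

Answer: BISIMILAR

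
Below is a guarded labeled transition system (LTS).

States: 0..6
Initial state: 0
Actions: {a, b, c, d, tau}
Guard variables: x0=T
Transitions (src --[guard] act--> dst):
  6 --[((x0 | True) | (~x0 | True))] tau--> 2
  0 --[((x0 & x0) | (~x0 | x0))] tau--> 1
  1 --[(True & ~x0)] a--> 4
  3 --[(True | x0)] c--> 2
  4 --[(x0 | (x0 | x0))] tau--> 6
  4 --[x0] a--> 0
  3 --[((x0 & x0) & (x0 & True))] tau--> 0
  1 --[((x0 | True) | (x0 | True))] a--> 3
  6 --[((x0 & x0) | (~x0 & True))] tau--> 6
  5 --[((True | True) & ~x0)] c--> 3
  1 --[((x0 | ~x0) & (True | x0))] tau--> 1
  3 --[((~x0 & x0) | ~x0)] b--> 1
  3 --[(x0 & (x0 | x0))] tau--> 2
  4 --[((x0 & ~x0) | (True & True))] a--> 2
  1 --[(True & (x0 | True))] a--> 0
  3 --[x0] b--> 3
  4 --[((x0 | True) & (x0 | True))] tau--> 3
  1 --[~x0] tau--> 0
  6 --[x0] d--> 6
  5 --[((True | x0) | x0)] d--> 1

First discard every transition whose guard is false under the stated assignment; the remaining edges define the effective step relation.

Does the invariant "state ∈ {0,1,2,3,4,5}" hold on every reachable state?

Answer: INVARIANT HOLDS

Working:
Inv-set: {0,1,2,3,4,5}
R = {0,1,2,3}
  0: ✓
  1: ✓
  2: ✓
  3: ✓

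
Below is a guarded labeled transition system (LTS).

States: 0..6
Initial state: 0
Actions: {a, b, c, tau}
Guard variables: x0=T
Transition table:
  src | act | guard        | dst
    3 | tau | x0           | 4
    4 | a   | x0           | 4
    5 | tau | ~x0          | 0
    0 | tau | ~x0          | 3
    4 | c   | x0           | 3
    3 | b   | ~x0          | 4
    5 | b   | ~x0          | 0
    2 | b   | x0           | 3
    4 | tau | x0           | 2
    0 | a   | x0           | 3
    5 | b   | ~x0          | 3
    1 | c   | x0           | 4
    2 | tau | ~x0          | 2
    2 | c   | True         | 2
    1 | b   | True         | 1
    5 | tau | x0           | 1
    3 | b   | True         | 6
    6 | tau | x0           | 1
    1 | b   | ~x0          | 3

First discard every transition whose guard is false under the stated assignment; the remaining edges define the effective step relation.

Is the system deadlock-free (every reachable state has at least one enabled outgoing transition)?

Reach set: {0,1,2,3,4,6}
  0: a→3  [1 exit(s)]
  1: b→1  c→4  [2 exit(s)]
  2: b→3  c→2  [2 exit(s)]
  3: b→6  tau→4  [2 exit(s)]
  4: a→4  c→3  tau→2  [3 exit(s)]
  6: tau→1  [1 exit(s)]

Answer: DEADLOCK-FREE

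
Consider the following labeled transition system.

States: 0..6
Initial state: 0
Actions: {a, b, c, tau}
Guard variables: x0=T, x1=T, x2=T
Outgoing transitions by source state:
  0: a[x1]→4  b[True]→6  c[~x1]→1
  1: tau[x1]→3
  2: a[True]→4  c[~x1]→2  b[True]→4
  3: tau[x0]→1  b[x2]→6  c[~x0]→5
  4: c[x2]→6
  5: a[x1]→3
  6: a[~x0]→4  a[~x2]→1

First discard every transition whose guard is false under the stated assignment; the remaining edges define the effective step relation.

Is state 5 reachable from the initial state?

Answer: UNREACHABLE

Trace:
9 transition(s) survive guard evaluation.
Layer 0: {0}
Layer 1: {4,6}  now seen {0,4,6}
R = {0,4,6}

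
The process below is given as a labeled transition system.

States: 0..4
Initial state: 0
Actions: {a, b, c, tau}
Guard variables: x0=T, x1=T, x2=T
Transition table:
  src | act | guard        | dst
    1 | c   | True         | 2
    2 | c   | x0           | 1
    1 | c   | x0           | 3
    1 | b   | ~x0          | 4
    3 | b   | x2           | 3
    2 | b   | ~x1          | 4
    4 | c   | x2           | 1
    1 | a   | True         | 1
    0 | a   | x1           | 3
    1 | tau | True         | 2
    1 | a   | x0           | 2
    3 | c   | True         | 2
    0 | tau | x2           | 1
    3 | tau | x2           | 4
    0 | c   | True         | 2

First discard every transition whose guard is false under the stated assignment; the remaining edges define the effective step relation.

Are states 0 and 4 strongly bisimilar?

Answer: NOT BISIMILAR

Working:
Refine partition for ~:
  P[0] = {{0,1,2,3,4}}
  P[1] = {{0,1},{2,4},{3}}
  P[2] = {{0},{1},{2,4},{3}}
stable after 3 split(s): 4 block(s)
[0]={0}  [4]={2,4}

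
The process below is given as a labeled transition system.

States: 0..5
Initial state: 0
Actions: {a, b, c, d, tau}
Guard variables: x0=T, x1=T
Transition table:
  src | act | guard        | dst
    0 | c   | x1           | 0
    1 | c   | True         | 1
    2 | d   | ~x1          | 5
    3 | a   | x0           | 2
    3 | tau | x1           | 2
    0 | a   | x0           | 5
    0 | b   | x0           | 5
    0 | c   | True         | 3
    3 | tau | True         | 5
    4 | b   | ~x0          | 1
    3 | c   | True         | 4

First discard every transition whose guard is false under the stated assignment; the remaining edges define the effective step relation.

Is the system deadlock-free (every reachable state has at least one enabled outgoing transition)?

R = {0,2,3,4,5}
  0: a→5  b→5  c→0  c→3  [deg 4]
  2: ∅  [deadlock]
  3: a→2  c→4  tau→2  tau→5  [deg 4]
  4: ∅  [deadlock]
  5: ∅  [deadlock]
trace reaching 2: c·a

Answer: DEADLOCK at state 2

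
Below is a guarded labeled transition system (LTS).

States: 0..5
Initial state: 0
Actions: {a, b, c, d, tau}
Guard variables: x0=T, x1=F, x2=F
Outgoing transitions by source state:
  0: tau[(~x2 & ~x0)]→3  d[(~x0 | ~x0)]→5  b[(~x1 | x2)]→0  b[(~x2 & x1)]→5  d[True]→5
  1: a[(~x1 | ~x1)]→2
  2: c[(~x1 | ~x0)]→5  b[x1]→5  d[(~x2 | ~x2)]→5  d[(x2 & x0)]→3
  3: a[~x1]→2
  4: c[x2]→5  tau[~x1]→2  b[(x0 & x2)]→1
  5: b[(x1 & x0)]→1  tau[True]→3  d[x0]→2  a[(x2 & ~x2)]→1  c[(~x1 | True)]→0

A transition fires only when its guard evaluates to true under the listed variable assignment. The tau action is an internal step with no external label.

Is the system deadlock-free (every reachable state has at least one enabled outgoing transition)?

R = {0,2,3,5}
  0: b→0  d→5  [2 exit(s)]
  2: c→5  d→5  [2 exit(s)]
  3: a→2  [1 exit(s)]
  5: c→0  d→2  tau→3  [3 exit(s)]

Answer: DEADLOCK-FREE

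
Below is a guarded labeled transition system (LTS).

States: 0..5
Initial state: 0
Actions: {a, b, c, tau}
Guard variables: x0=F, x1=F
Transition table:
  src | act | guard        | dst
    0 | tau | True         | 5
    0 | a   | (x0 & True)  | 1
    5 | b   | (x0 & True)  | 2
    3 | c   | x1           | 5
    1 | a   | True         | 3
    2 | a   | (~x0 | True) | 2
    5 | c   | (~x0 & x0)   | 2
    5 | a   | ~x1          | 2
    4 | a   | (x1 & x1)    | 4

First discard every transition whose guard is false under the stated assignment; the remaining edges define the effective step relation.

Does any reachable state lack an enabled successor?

Answer: DEADLOCK-FREE

Analysis:
R = {0,2,5}
  0: tau→5  [1 exit(s)]
  2: a→2  [1 exit(s)]
  5: a→2  [1 exit(s)]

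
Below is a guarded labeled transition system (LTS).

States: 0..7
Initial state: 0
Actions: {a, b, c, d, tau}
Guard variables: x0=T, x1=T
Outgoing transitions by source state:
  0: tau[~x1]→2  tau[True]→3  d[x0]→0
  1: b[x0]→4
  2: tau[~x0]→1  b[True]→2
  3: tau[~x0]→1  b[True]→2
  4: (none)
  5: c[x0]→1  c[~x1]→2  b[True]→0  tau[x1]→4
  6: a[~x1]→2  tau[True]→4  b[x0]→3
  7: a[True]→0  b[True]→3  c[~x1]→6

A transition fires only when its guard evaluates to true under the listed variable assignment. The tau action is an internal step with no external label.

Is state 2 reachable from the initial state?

12 transition(s) survive guard evaluation.
Layer 0: {0}
Layer 1: {3}  total {0,3}
Layer 2: {2}  total {0,2,3}
R = {0,2,3}
trace reaching 2: tau·b

Answer: REACHABLE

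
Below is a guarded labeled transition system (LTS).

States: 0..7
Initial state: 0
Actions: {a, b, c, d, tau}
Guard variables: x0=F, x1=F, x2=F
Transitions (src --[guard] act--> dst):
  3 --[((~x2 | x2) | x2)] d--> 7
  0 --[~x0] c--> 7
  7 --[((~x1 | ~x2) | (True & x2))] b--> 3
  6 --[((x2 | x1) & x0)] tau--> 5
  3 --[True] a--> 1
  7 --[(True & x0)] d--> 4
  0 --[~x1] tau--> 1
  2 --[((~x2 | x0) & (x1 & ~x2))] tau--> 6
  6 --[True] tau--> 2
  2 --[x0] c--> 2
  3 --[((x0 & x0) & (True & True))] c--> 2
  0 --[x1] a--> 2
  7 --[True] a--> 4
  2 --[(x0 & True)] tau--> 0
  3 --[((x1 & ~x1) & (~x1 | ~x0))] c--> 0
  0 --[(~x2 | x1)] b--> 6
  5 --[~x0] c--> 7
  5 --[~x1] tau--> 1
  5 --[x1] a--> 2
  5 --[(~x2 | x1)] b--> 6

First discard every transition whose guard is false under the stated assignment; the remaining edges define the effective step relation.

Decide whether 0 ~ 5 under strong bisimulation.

Answer: BISIMILAR

Analysis:
Bisimulation quotient by refinement:
  π0 = {{0,1,2,3,4,5,6,7}}
  π1 = {{0,5},{1,2,4},{3},{6},{7}}
Fixed point at round 2; 5 class(es).
0∈{0,5}, 5∈{0,5}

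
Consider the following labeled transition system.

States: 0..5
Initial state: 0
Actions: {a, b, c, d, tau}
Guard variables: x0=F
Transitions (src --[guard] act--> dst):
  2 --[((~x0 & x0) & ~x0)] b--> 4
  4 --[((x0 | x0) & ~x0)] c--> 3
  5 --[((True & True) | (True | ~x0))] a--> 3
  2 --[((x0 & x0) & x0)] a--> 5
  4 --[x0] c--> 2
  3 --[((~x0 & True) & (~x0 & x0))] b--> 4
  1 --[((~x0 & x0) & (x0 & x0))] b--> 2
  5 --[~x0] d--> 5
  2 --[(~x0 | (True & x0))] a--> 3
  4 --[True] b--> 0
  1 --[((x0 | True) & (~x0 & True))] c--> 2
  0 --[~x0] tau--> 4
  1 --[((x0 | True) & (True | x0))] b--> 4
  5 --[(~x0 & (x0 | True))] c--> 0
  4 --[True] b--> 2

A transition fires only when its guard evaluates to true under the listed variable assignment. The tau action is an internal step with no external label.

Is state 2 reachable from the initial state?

Guard filter leaves 9 enabled edge(s).
L0 = {0}
L1 = {4}  cumulative {0,4}
L2 = {2}  cumulative {0,2,4}
L3 = {3}  cumulative {0,2,3,4}
Reachable = {0,2,3,4}
witness 2: tau·b

Answer: REACHABLE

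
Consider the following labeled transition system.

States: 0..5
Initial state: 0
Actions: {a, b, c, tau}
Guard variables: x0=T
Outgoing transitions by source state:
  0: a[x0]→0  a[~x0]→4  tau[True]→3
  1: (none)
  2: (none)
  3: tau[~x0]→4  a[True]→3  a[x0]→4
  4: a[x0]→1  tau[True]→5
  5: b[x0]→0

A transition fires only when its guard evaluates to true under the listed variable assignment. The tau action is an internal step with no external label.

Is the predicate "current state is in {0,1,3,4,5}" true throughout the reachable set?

Safe = {0,1,3,4,5}
R = {0,1,3,4,5}
  0: ✓
  1: ✓
  3: ✓
  4: ✓
  5: ✓

Answer: INVARIANT HOLDS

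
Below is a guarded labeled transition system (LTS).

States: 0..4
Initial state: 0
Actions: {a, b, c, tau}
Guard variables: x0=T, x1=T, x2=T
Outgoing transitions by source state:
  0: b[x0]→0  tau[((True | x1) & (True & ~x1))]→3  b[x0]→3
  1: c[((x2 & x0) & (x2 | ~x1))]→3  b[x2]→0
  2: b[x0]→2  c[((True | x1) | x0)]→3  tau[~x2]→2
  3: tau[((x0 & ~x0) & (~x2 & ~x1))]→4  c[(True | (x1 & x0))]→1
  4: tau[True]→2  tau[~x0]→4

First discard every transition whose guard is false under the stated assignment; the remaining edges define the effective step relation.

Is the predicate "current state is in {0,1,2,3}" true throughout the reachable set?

Answer: INVARIANT HOLDS

Working:
Safe = {0,1,2,3}
Reach set: {0,1,3}
  0: ✓
  1: ✓
  3: ✓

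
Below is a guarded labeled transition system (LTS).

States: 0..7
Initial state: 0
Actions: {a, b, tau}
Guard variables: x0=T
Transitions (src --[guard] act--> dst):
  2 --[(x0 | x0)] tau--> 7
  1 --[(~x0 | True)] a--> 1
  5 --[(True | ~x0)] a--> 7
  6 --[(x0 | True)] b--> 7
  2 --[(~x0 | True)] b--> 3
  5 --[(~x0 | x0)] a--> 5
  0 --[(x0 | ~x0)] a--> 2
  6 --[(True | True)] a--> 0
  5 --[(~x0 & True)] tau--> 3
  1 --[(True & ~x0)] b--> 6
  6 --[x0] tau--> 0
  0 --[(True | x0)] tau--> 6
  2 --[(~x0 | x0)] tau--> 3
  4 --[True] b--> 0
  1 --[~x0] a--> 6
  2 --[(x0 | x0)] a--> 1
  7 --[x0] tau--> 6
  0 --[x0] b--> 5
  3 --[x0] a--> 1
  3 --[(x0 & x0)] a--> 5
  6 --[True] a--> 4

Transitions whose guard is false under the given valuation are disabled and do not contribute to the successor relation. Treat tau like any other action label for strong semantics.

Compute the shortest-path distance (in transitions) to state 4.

Answer: 2

Working:
Layered search for 4:
  Layer 0: {0}
  Layer 1: {2,5,6}
  Layer 2: {1,3,4,7}
4 enters at depth 2; path tau·a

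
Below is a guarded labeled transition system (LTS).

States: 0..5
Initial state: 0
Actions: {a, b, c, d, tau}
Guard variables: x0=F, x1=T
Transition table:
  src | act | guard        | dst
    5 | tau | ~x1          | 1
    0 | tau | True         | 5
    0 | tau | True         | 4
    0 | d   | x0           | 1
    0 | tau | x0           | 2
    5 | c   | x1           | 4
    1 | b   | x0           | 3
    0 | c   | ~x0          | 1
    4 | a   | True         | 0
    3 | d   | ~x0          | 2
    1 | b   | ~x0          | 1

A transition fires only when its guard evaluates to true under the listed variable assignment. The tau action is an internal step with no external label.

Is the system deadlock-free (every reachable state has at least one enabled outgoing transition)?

Answer: DEADLOCK-FREE

Trace:
Reach set: {0,1,4,5}
  0: c→1  tau→4  tau→5  [3 out]
  1: b→1  [1 out]
  4: a→0  [1 out]
  5: c→4  [1 out]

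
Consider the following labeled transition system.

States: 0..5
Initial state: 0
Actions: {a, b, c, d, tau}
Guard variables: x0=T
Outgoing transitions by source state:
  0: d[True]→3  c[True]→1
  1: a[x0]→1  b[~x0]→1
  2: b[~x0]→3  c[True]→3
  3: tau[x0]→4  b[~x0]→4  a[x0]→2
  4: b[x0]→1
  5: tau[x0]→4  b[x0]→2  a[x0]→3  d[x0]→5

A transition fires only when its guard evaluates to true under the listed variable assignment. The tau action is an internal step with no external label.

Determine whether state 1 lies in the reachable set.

After dropping false guards: 11 live edges.
depth 0: {0}
depth 1: {1,3}  total {0,1,3}
depth 2: {2,4}  total {0,1,2,3,4}
Reachable = {0,1,2,3,4}
Path to 1: c

Answer: REACHABLE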